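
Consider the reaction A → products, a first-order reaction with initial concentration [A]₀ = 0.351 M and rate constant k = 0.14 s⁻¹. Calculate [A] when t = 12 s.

0.06542 M

Step 1: For a first-order reaction: [A] = [A]₀ × e^(-kt)
Step 2: [A] = 0.351 × e^(-0.14 × 12)
Step 3: [A] = 0.351 × e^(-1.68)
Step 4: [A] = 0.351 × 0.186374 = 0.06542 M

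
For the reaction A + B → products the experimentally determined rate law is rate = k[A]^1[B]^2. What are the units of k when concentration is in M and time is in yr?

M⁻²·yr⁻¹

Step 1: Overall order = 1 + 2 = 3.
Step 2: rate has units M·yr⁻¹; [A]^1[B]^2 has units M^3.
Step 3: k = rate/([A]^1[B]^2), so units of k = M^(1-3)·yr⁻¹ = M⁻²·yr⁻¹.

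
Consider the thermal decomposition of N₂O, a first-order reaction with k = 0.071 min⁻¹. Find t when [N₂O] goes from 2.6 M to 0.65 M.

19.53 min

Step 1: For first-order: t = ln([N₂O]₀/[N₂O])/k
Step 2: t = ln(2.6/0.65)/0.071
Step 3: t = ln(4)/0.071
Step 4: t = 1.386/0.071 = 19.53 min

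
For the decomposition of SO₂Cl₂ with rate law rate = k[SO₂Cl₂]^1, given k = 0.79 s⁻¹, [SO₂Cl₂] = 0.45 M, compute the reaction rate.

0.3555 M/s

Step 1: Identify the rate law: rate = k[SO₂Cl₂]^1
Step 2: Substitute values: rate = 0.79 × (0.45)^1
Step 3: Calculate: rate = 0.79 × 0.45 = 0.3555 M/s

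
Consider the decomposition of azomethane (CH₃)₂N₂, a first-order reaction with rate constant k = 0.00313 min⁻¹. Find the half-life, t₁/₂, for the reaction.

221.5 min

Step 1: For a first-order reaction, t₁/₂ = ln(2)/k
Step 2: t₁/₂ = ln(2)/0.00313
Step 3: t₁/₂ = 0.6931/0.00313 = 221.5 min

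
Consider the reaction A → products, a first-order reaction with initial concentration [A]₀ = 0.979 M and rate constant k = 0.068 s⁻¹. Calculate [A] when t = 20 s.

0.2513 M

Step 1: For a first-order reaction: [A] = [A]₀ × e^(-kt)
Step 2: [A] = 0.979 × e^(-0.068 × 20)
Step 3: [A] = 0.979 × e^(-1.36)
Step 4: [A] = 0.979 × 0.256661 = 0.2513 M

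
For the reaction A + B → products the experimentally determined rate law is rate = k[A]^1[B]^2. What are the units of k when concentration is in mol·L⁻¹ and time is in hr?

(mol·L⁻¹)⁻²·hr⁻¹

Step 1: Overall order = 1 + 2 = 3.
Step 2: rate has units mol·L⁻¹·hr⁻¹; [A]^1[B]^2 has units (mol·L⁻¹)^3.
Step 3: k = rate/([A]^1[B]^2), so units of k = (mol·L⁻¹)^(1-3)·hr⁻¹ = (mol·L⁻¹)⁻²·hr⁻¹.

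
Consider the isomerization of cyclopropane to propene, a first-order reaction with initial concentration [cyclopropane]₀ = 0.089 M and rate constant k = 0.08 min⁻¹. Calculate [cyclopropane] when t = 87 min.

8.447e-05 M

Step 1: For a first-order reaction: [cyclopropane] = [cyclopropane]₀ × e^(-kt)
Step 2: [cyclopropane] = 0.089 × e^(-0.08 × 87)
Step 3: [cyclopropane] = 0.089 × e^(-6.96)
Step 4: [cyclopropane] = 0.089 × 0.000949097 = 8.447e-05 M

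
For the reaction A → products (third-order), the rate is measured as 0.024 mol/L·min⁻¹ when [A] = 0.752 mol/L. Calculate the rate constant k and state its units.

0.05644 (mol/L)⁻²·min⁻¹

Step 1: rate = k[A]^3, so k = rate / [A]^3.
Step 2: k = 0.024 / (0.752)^3 = 0.024 / 0.4253.
Step 3: k = 0.05644 (mol/L)⁻²·min⁻¹.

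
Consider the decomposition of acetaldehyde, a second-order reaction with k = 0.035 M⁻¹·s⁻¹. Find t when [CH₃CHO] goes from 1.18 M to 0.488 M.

34.33 s

Step 1: For second-order: t = (1/[CH₃CHO] - 1/[CH₃CHO]₀)/k
Step 2: t = (1/0.488 - 1/1.18)/0.035
Step 3: t = (2.049 - 0.8475)/0.035
Step 4: t = 1.202/0.035 = 34.33 s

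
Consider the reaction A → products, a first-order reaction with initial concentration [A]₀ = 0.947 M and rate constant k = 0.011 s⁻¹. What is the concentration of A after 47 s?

0.5647 M

Step 1: For a first-order reaction: [A] = [A]₀ × e^(-kt)
Step 2: [A] = 0.947 × e^(-0.011 × 47)
Step 3: [A] = 0.947 × e^(-0.517)
Step 4: [A] = 0.947 × 0.596307 = 0.5647 M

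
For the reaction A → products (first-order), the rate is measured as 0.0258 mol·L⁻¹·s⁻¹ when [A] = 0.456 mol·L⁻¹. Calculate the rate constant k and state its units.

0.05658 s⁻¹

Step 1: rate = k[A]^1, so k = rate / [A]^1.
Step 2: k = 0.0258 / (0.456)^1 = 0.0258 / 0.456.
Step 3: k = 0.05658 s⁻¹.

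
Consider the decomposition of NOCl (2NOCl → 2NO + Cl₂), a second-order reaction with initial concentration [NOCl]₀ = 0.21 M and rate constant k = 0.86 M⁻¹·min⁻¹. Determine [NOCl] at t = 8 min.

0.0859 M

Step 1: For a second-order reaction: 1/[NOCl] = 1/[NOCl]₀ + kt
Step 2: 1/[NOCl] = 1/0.21 + 0.86 × 8
Step 3: 1/[NOCl] = 4.762 + 6.88 = 11.64
Step 4: [NOCl] = 1/11.64 = 0.0859 M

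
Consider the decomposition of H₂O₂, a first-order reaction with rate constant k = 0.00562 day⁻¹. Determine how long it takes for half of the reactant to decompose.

123.3 day

Step 1: For a first-order reaction, t₁/₂ = ln(2)/k
Step 2: t₁/₂ = ln(2)/0.00562
Step 3: t₁/₂ = 0.6931/0.00562 = 123.3 day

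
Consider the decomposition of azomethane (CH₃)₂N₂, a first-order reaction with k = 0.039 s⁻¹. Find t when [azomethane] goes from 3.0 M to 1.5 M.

17.77 s

Step 1: For first-order: t = ln([azomethane]₀/[azomethane])/k
Step 2: t = ln(3.0/1.5)/0.039
Step 3: t = ln(2)/0.039
Step 4: t = 0.6931/0.039 = 17.77 s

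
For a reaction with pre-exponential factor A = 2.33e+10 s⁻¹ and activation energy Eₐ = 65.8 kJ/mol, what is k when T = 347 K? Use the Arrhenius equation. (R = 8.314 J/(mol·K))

2.90e+00 s⁻¹

Step 1: Use the Arrhenius equation: k = A × exp(-Eₐ/RT)
Step 2: Convert Eₐ to J/mol: 65.8 kJ/mol = 65800 J/mol
Step 3: Calculate the exponent: -Eₐ/(RT) = -65800/(8.314 × 347) = -22.80796
Step 4: k = 2.33e+10 × exp(-22.80796)
Step 5: k = 2.33e+10 × 1.24345e-10 = 2.8972e+00 s⁻¹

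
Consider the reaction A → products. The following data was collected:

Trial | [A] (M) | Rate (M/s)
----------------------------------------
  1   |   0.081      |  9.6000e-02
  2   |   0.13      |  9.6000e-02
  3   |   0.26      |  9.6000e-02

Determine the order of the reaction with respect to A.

zeroth order (0)

Step 1: Compare trials - when concentration changes, rate stays constant.
Step 2: rate₂/rate₁ = 9.6000e-02/9.6000e-02 = 1
Step 3: [A]₂/[A]₁ = 0.13/0.081 = 1.605
Step 4: Since rate ratio ≈ (conc ratio)^0, the reaction is zeroth order.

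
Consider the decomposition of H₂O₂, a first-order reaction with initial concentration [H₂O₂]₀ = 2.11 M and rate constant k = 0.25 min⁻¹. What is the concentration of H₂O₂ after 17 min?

0.0301 M

Step 1: For a first-order reaction: [H₂O₂] = [H₂O₂]₀ × e^(-kt)
Step 2: [H₂O₂] = 2.11 × e^(-0.25 × 17)
Step 3: [H₂O₂] = 2.11 × e^(-4.25)
Step 4: [H₂O₂] = 2.11 × 0.0142642 = 0.0301 M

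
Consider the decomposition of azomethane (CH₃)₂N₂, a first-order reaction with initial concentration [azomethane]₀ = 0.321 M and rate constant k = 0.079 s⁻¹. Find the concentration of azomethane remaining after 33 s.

0.02368 M

Step 1: For a first-order reaction: [azomethane] = [azomethane]₀ × e^(-kt)
Step 2: [azomethane] = 0.321 × e^(-0.079 × 33)
Step 3: [azomethane] = 0.321 × e^(-2.607)
Step 4: [azomethane] = 0.321 × 0.0737555 = 0.02368 M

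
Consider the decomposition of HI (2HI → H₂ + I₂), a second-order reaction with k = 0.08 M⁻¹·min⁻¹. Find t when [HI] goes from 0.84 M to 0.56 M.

7.44 min

Step 1: For second-order: t = (1/[HI] - 1/[HI]₀)/k
Step 2: t = (1/0.56 - 1/0.84)/0.08
Step 3: t = (1.786 - 1.19)/0.08
Step 4: t = 0.5952/0.08 = 7.44 min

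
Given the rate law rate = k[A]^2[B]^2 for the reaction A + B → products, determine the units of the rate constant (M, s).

M⁻³·s⁻¹

Step 1: Overall order = 2 + 2 = 4.
Step 2: rate has units M·s⁻¹; [A]^2[B]^2 has units M^4.
Step 3: k = rate/([A]^2[B]^2), so units of k = M^(1-4)·s⁻¹ = M⁻³·s⁻¹.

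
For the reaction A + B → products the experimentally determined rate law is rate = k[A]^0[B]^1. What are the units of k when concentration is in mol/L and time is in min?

min⁻¹

Step 1: Overall order = 0 + 1 = 1.
Step 2: rate has units mol/L·min⁻¹; [A]^0[B]^1 has units (mol/L)^1.
Step 3: k = rate/([A]^0[B]^1), so units of k = (mol/L)^(1-1)·min⁻¹ = min⁻¹.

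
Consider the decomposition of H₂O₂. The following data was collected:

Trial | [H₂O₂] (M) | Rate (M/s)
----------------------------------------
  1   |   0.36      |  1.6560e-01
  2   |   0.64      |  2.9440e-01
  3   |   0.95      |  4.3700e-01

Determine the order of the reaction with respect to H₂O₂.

first order (1)

Step 1: Compare trials to find order n where rate₂/rate₁ = ([H₂O₂]₂/[H₂O₂]₁)^n
Step 2: rate₂/rate₁ = 2.9440e-01/1.6560e-01 = 1.778
Step 3: [H₂O₂]₂/[H₂O₂]₁ = 0.64/0.36 = 1.778
Step 4: n = ln(1.778)/ln(1.778) = 1.00 ≈ 1
Step 5: The reaction is first order in H₂O₂.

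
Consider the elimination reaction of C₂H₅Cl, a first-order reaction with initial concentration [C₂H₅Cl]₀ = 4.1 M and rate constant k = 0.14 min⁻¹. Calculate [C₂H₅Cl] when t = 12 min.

0.7641 M

Step 1: For a first-order reaction: [C₂H₅Cl] = [C₂H₅Cl]₀ × e^(-kt)
Step 2: [C₂H₅Cl] = 4.1 × e^(-0.14 × 12)
Step 3: [C₂H₅Cl] = 4.1 × e^(-1.68)
Step 4: [C₂H₅Cl] = 4.1 × 0.186374 = 0.7641 M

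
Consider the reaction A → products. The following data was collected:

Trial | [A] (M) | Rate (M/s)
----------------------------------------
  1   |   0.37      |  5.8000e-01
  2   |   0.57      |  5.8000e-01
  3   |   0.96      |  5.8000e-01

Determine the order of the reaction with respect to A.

zeroth order (0)

Step 1: Compare trials - when concentration changes, rate stays constant.
Step 2: rate₂/rate₁ = 5.8000e-01/5.8000e-01 = 1
Step 3: [A]₂/[A]₁ = 0.57/0.37 = 1.541
Step 4: Since rate ratio ≈ (conc ratio)^0, the reaction is zeroth order.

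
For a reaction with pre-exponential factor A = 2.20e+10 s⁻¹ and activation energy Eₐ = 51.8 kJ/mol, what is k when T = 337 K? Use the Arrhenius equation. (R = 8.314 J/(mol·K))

2.06e+02 s⁻¹

Step 1: Use the Arrhenius equation: k = A × exp(-Eₐ/RT)
Step 2: Convert Eₐ to J/mol: 51.8 kJ/mol = 51800 J/mol
Step 3: Calculate the exponent: -Eₐ/(RT) = -51800/(8.314 × 337) = -18.48800
Step 4: k = 2.20e+10 × exp(-18.48800)
Step 5: k = 2.20e+10 × 9.34897e-09 = 2.0568e+02 s⁻¹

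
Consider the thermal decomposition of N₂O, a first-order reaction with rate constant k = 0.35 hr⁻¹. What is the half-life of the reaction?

1.98 hr

Step 1: For a first-order reaction, t₁/₂ = ln(2)/k
Step 2: t₁/₂ = ln(2)/0.35
Step 3: t₁/₂ = 0.6931/0.35 = 1.98 hr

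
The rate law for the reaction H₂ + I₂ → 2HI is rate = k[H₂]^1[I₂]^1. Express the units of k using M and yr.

M⁻¹·yr⁻¹

Step 1: Overall order = 1 + 1 = 2.
Step 2: rate has units M·yr⁻¹; [H₂]^1[I₂]^1 has units M^2.
Step 3: k = rate/([H₂]^1[I₂]^1), so units of k = M^(1-2)·yr⁻¹ = M⁻¹·yr⁻¹.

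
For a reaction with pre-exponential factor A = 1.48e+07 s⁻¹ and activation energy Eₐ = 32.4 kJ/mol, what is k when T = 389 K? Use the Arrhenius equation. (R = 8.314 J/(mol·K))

6.60e+02 s⁻¹

Step 1: Use the Arrhenius equation: k = A × exp(-Eₐ/RT)
Step 2: Convert Eₐ to J/mol: 32.4 kJ/mol = 32400 J/mol
Step 3: Calculate the exponent: -Eₐ/(RT) = -32400/(8.314 × 389) = -10.01810
Step 4: k = 1.48e+07 × exp(-10.01810)
Step 5: k = 1.48e+07 × 4.45856e-05 = 6.5987e+02 s⁻¹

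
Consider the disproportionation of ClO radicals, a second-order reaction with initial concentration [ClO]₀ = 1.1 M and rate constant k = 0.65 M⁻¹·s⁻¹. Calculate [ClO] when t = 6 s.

0.2079 M

Step 1: For a second-order reaction: 1/[ClO] = 1/[ClO]₀ + kt
Step 2: 1/[ClO] = 1/1.1 + 0.65 × 6
Step 3: 1/[ClO] = 0.9091 + 3.9 = 4.809
Step 4: [ClO] = 1/4.809 = 0.2079 M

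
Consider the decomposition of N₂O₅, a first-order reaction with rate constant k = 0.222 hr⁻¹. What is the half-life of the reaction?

3.122 hr

Step 1: For a first-order reaction, t₁/₂ = ln(2)/k
Step 2: t₁/₂ = ln(2)/0.222
Step 3: t₁/₂ = 0.6931/0.222 = 3.122 hr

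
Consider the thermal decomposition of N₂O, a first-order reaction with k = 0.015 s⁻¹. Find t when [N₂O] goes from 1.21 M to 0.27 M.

100 s

Step 1: For first-order: t = ln([N₂O]₀/[N₂O])/k
Step 2: t = ln(1.21/0.27)/0.015
Step 3: t = ln(4.481)/0.015
Step 4: t = 1.5/0.015 = 100 s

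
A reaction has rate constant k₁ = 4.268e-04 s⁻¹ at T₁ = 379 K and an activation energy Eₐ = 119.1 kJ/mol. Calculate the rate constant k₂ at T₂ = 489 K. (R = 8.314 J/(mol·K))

2.103e+00 s⁻¹

Step 1: Use the two-temperature Arrhenius form: ln(k₂/k₁) = -Eₐ/R × (1/T₂ - 1/T₁)
Step 2: Convert Eₐ to J/mol: 119.1 kJ/mol = 119100 J/mol
Step 3: 1/T₂ - 1/T₁ = 1/489 - 1/379 = -5.935327e-04 K⁻¹
Step 4: ln(k₂/k₁) = -119100/8.314 × -5.935327e-04 = 8.50250
Step 5: k₂ = k₁ × exp(8.50250) = 4.268e-04 × 4.92707e+03 = 2.103e+00 s⁻¹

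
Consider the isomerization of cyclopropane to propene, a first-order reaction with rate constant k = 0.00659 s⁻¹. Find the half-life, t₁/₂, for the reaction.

105.2 s

Step 1: For a first-order reaction, t₁/₂ = ln(2)/k
Step 2: t₁/₂ = ln(2)/0.00659
Step 3: t₁/₂ = 0.6931/0.00659 = 105.2 s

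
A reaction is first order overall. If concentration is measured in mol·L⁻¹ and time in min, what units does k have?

min⁻¹

Step 1: For overall order n, rate = k × (concentration)^n.
Step 2: Rate has units mol·L⁻¹·min⁻¹; concentration term has units (mol·L⁻¹)^1.
Step 3: k = rate / (concentration)^n, so units of k = (mol·L⁻¹)^(1-1)·min⁻¹ = min⁻¹.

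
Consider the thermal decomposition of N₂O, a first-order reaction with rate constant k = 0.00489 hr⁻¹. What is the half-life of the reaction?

141.7 hr

Step 1: For a first-order reaction, t₁/₂ = ln(2)/k
Step 2: t₁/₂ = ln(2)/0.00489
Step 3: t₁/₂ = 0.6931/0.00489 = 141.7 hr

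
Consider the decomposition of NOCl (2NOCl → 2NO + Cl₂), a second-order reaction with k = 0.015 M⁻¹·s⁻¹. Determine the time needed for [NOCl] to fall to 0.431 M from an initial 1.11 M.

94.62 s

Step 1: For second-order: t = (1/[NOCl] - 1/[NOCl]₀)/k
Step 2: t = (1/0.431 - 1/1.11)/0.015
Step 3: t = (2.32 - 0.9009)/0.015
Step 4: t = 1.419/0.015 = 94.62 s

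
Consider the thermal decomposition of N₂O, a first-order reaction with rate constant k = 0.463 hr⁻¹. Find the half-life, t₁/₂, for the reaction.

1.497 hr

Step 1: For a first-order reaction, t₁/₂ = ln(2)/k
Step 2: t₁/₂ = ln(2)/0.463
Step 3: t₁/₂ = 0.6931/0.463 = 1.497 hr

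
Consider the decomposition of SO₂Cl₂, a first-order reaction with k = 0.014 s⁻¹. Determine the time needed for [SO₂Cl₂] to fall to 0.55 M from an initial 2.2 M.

99.02 s

Step 1: For first-order: t = ln([SO₂Cl₂]₀/[SO₂Cl₂])/k
Step 2: t = ln(2.2/0.55)/0.014
Step 3: t = ln(4)/0.014
Step 4: t = 1.386/0.014 = 99.02 s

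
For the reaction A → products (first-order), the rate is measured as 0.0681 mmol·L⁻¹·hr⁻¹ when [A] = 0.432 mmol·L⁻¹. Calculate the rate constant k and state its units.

0.1576 hr⁻¹

Step 1: rate = k[A]^1, so k = rate / [A]^1.
Step 2: k = 0.0681 / (0.432)^1 = 0.0681 / 0.432.
Step 3: k = 0.1576 hr⁻¹.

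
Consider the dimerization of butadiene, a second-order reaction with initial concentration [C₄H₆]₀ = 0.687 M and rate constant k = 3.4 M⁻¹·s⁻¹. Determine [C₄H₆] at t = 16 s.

0.0179 M

Step 1: For a second-order reaction: 1/[C₄H₆] = 1/[C₄H₆]₀ + kt
Step 2: 1/[C₄H₆] = 1/0.687 + 3.4 × 16
Step 3: 1/[C₄H₆] = 1.456 + 54.4 = 55.86
Step 4: [C₄H₆] = 1/55.86 = 0.0179 M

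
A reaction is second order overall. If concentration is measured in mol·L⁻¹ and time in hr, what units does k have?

(mol·L⁻¹)⁻¹·hr⁻¹

Step 1: For overall order n, rate = k × (concentration)^n.
Step 2: Rate has units mol·L⁻¹·hr⁻¹; concentration term has units (mol·L⁻¹)^2.
Step 3: k = rate / (concentration)^n, so units of k = (mol·L⁻¹)^(1-2)·hr⁻¹ = (mol·L⁻¹)⁻¹·hr⁻¹.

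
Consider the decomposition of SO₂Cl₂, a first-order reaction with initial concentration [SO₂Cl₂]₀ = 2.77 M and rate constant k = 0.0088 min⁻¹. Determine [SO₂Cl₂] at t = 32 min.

2.09 M

Step 1: For a first-order reaction: [SO₂Cl₂] = [SO₂Cl₂]₀ × e^(-kt)
Step 2: [SO₂Cl₂] = 2.77 × e^(-0.0088 × 32)
Step 3: [SO₂Cl₂] = 2.77 × e^(-0.2816)
Step 4: [SO₂Cl₂] = 2.77 × 0.754575 = 2.09 M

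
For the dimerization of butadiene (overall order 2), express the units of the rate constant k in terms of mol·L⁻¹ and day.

(mol·L⁻¹)⁻¹·day⁻¹

Step 1: For overall order n, rate = k × (concentration)^n.
Step 2: Rate has units mol·L⁻¹·day⁻¹; concentration term has units (mol·L⁻¹)^2.
Step 3: k = rate / (concentration)^n, so units of k = (mol·L⁻¹)^(1-2)·day⁻¹ = (mol·L⁻¹)⁻¹·day⁻¹.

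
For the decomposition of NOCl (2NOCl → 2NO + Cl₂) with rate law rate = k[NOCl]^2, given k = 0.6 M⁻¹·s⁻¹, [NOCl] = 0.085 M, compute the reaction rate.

0.004335 M/s

Step 1: Identify the rate law: rate = k[NOCl]^2
Step 2: Substitute values: rate = 0.6 × (0.085)^2
Step 3: Calculate: rate = 0.6 × 0.007225 = 0.004335 M/s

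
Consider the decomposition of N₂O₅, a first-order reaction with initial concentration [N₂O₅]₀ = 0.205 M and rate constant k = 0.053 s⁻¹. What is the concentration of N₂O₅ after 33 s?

0.03566 M

Step 1: For a first-order reaction: [N₂O₅] = [N₂O₅]₀ × e^(-kt)
Step 2: [N₂O₅] = 0.205 × e^(-0.053 × 33)
Step 3: [N₂O₅] = 0.205 × e^(-1.749)
Step 4: [N₂O₅] = 0.205 × 0.173948 = 0.03566 M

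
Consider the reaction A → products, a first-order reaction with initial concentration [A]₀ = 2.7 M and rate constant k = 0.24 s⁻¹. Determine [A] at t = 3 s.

1.314 M

Step 1: For a first-order reaction: [A] = [A]₀ × e^(-kt)
Step 2: [A] = 2.7 × e^(-0.24 × 3)
Step 3: [A] = 2.7 × e^(-0.72)
Step 4: [A] = 2.7 × 0.486752 = 1.314 M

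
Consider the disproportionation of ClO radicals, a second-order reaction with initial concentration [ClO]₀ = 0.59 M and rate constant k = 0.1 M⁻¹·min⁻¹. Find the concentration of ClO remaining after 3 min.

0.5013 M

Step 1: For a second-order reaction: 1/[ClO] = 1/[ClO]₀ + kt
Step 2: 1/[ClO] = 1/0.59 + 0.1 × 3
Step 3: 1/[ClO] = 1.695 + 0.3 = 1.995
Step 4: [ClO] = 1/1.995 = 0.5013 M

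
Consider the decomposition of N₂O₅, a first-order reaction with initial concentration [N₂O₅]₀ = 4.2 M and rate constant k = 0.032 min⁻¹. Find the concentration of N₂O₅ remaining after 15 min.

2.599 M

Step 1: For a first-order reaction: [N₂O₅] = [N₂O₅]₀ × e^(-kt)
Step 2: [N₂O₅] = 4.2 × e^(-0.032 × 15)
Step 3: [N₂O₅] = 4.2 × e^(-0.48)
Step 4: [N₂O₅] = 4.2 × 0.618783 = 2.599 M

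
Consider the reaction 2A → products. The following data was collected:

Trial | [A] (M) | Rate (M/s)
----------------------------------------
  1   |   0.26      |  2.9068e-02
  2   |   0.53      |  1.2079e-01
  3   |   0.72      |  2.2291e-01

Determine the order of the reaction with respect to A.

second order (2)

Step 1: Compare trials to find order n where rate₂/rate₁ = ([A]₂/[A]₁)^n
Step 2: rate₂/rate₁ = 1.2079e-01/2.9068e-02 = 4.155
Step 3: [A]₂/[A]₁ = 0.53/0.26 = 2.038
Step 4: n = ln(4.155)/ln(2.038) = 2.00 ≈ 2
Step 5: The reaction is second order in A.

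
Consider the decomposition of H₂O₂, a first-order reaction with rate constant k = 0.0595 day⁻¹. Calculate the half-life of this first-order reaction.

11.65 day

Step 1: For a first-order reaction, t₁/₂ = ln(2)/k
Step 2: t₁/₂ = ln(2)/0.0595
Step 3: t₁/₂ = 0.6931/0.0595 = 11.65 day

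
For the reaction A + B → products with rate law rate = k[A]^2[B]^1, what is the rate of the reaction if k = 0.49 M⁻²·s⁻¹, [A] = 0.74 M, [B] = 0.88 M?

0.2361 M/s

Step 1: The rate law is rate = k[A]^2[B]^1
Step 2: Substitute: rate = 0.49 × (0.74)^2 × (0.88)^1
Step 3: rate = 0.49 × 0.5476 × 0.88 = 0.236125 M/s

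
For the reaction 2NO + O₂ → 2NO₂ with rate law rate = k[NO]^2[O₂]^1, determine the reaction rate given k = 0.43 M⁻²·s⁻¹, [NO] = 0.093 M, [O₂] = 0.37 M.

0.001376 M/s

Step 1: The rate law is rate = k[NO]^2[O₂]^1
Step 2: Substitute: rate = 0.43 × (0.093)^2 × (0.37)^1
Step 3: rate = 0.43 × 0.008649 × 0.37 = 0.00137606 M/s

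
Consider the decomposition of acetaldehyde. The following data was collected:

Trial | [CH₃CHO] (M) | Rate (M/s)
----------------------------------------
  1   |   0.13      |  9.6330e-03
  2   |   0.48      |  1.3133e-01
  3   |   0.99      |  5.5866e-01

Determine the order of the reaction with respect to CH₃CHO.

second order (2)

Step 1: Compare trials to find order n where rate₂/rate₁ = ([CH₃CHO]₂/[CH₃CHO]₁)^n
Step 2: rate₂/rate₁ = 1.3133e-01/9.6330e-03 = 13.63
Step 3: [CH₃CHO]₂/[CH₃CHO]₁ = 0.48/0.13 = 3.692
Step 4: n = ln(13.63)/ln(3.692) = 2.00 ≈ 2
Step 5: The reaction is second order in CH₃CHO.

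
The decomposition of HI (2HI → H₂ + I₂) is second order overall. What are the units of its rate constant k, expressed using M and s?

M⁻¹·s⁻¹

Step 1: For overall order n, rate = k × (concentration)^n.
Step 2: Rate has units M·s⁻¹; concentration term has units M^2.
Step 3: k = rate / (concentration)^n, so units of k = M^(1-2)·s⁻¹ = M⁻¹·s⁻¹.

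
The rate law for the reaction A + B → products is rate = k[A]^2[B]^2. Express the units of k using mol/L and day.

(mol/L)⁻³·day⁻¹

Step 1: Overall order = 2 + 2 = 4.
Step 2: rate has units mol/L·day⁻¹; [A]^2[B]^2 has units (mol/L)^4.
Step 3: k = rate/([A]^2[B]^2), so units of k = (mol/L)^(1-4)·day⁻¹ = (mol/L)⁻³·day⁻¹.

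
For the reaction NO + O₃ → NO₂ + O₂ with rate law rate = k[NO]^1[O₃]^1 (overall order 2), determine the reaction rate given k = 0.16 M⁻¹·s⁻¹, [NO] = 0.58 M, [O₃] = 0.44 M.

0.04083 M/s

Step 1: The rate law is rate = k[NO]^1[O₃]^1, overall order = 1+1 = 2
Step 2: Substitute values: rate = 0.16 × (0.58)^1 × (0.44)^1
Step 3: rate = 0.16 × 0.58 × 0.44 = 0.040832 M/s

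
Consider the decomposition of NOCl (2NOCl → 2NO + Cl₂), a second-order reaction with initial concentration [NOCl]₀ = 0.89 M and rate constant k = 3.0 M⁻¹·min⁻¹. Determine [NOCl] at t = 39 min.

0.008466 M

Step 1: For a second-order reaction: 1/[NOCl] = 1/[NOCl]₀ + kt
Step 2: 1/[NOCl] = 1/0.89 + 3.0 × 39
Step 3: 1/[NOCl] = 1.124 + 117 = 118.1
Step 4: [NOCl] = 1/118.1 = 0.008466 M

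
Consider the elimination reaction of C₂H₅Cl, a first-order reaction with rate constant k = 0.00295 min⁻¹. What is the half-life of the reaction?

235 min

Step 1: For a first-order reaction, t₁/₂ = ln(2)/k
Step 2: t₁/₂ = ln(2)/0.00295
Step 3: t₁/₂ = 0.6931/0.00295 = 235 min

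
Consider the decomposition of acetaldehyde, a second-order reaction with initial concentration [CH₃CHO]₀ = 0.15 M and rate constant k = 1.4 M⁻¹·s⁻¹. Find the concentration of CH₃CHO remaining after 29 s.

0.02116 M

Step 1: For a second-order reaction: 1/[CH₃CHO] = 1/[CH₃CHO]₀ + kt
Step 2: 1/[CH₃CHO] = 1/0.15 + 1.4 × 29
Step 3: 1/[CH₃CHO] = 6.667 + 40.6 = 47.27
Step 4: [CH₃CHO] = 1/47.27 = 0.02116 M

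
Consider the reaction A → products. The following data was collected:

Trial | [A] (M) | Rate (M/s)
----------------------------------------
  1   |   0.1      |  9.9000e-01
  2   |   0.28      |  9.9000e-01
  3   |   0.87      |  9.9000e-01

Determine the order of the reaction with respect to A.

zeroth order (0)

Step 1: Compare trials - when concentration changes, rate stays constant.
Step 2: rate₂/rate₁ = 9.9000e-01/9.9000e-01 = 1
Step 3: [A]₂/[A]₁ = 0.28/0.1 = 2.8
Step 4: Since rate ratio ≈ (conc ratio)^0, the reaction is zeroth order.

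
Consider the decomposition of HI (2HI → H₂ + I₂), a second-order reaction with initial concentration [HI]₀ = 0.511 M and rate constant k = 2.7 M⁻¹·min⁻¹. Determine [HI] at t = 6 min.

0.05508 M

Step 1: For a second-order reaction: 1/[HI] = 1/[HI]₀ + kt
Step 2: 1/[HI] = 1/0.511 + 2.7 × 6
Step 3: 1/[HI] = 1.957 + 16.2 = 18.16
Step 4: [HI] = 1/18.16 = 0.05508 M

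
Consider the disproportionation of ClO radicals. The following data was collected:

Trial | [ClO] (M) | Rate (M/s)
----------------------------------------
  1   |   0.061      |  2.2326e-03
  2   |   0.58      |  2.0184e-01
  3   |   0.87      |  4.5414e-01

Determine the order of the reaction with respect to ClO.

second order (2)

Step 1: Compare trials to find order n where rate₂/rate₁ = ([ClO]₂/[ClO]₁)^n
Step 2: rate₂/rate₁ = 2.0184e-01/2.2326e-03 = 90.41
Step 3: [ClO]₂/[ClO]₁ = 0.58/0.061 = 9.508
Step 4: n = ln(90.41)/ln(9.508) = 2.00 ≈ 2
Step 5: The reaction is second order in ClO.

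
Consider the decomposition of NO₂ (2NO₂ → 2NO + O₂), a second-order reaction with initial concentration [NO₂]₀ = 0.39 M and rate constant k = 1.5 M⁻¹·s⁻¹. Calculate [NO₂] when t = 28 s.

0.02244 M

Step 1: For a second-order reaction: 1/[NO₂] = 1/[NO₂]₀ + kt
Step 2: 1/[NO₂] = 1/0.39 + 1.5 × 28
Step 3: 1/[NO₂] = 2.564 + 42 = 44.56
Step 4: [NO₂] = 1/44.56 = 0.02244 M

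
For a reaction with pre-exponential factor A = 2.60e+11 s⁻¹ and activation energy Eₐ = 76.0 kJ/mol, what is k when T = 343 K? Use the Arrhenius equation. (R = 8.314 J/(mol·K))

6.93e-01 s⁻¹

Step 1: Use the Arrhenius equation: k = A × exp(-Eₐ/RT)
Step 2: Convert Eₐ to J/mol: 76.0 kJ/mol = 76000 J/mol
Step 3: Calculate the exponent: -Eₐ/(RT) = -76000/(8.314 × 343) = -26.65075
Step 4: k = 2.60e+11 × exp(-26.65075)
Step 5: k = 2.60e+11 × 2.66518e-12 = 6.9295e-01 s⁻¹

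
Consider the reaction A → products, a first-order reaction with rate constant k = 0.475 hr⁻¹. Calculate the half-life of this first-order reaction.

1.459 hr

Step 1: For a first-order reaction, t₁/₂ = ln(2)/k
Step 2: t₁/₂ = ln(2)/0.475
Step 3: t₁/₂ = 0.6931/0.475 = 1.459 hr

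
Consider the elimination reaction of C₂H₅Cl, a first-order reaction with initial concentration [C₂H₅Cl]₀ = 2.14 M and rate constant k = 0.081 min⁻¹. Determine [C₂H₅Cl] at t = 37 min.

0.1069 M

Step 1: For a first-order reaction: [C₂H₅Cl] = [C₂H₅Cl]₀ × e^(-kt)
Step 2: [C₂H₅Cl] = 2.14 × e^(-0.081 × 37)
Step 3: [C₂H₅Cl] = 2.14 × e^(-2.997)
Step 4: [C₂H₅Cl] = 2.14 × 0.0499367 = 0.1069 M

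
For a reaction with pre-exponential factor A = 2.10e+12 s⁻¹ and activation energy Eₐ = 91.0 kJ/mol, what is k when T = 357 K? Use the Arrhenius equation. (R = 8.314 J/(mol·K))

1.02e-01 s⁻¹

Step 1: Use the Arrhenius equation: k = A × exp(-Eₐ/RT)
Step 2: Convert Eₐ to J/mol: 91.0 kJ/mol = 91000 J/mol
Step 3: Calculate the exponent: -Eₐ/(RT) = -91000/(8.314 × 357) = -30.65937
Step 4: k = 2.10e+12 × exp(-30.65937)
Step 5: k = 2.10e+12 × 4.83955e-14 = 1.0163e-01 s⁻¹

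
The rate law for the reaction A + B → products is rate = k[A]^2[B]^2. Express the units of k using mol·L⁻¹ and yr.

(mol·L⁻¹)⁻³·yr⁻¹

Step 1: Overall order = 2 + 2 = 4.
Step 2: rate has units mol·L⁻¹·yr⁻¹; [A]^2[B]^2 has units (mol·L⁻¹)^4.
Step 3: k = rate/([A]^2[B]^2), so units of k = (mol·L⁻¹)^(1-4)·yr⁻¹ = (mol·L⁻¹)⁻³·yr⁻¹.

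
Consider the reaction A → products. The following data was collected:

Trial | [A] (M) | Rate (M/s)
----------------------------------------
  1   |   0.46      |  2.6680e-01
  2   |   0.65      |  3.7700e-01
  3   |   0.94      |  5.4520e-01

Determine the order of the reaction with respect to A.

first order (1)

Step 1: Compare trials to find order n where rate₂/rate₁ = ([A]₂/[A]₁)^n
Step 2: rate₂/rate₁ = 3.7700e-01/2.6680e-01 = 1.413
Step 3: [A]₂/[A]₁ = 0.65/0.46 = 1.413
Step 4: n = ln(1.413)/ln(1.413) = 1.00 ≈ 1
Step 5: The reaction is first order in A.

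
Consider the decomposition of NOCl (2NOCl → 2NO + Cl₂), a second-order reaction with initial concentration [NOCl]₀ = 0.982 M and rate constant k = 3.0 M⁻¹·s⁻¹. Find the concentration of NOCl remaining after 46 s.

0.007193 M

Step 1: For a second-order reaction: 1/[NOCl] = 1/[NOCl]₀ + kt
Step 2: 1/[NOCl] = 1/0.982 + 3.0 × 46
Step 3: 1/[NOCl] = 1.018 + 138 = 139
Step 4: [NOCl] = 1/139 = 0.007193 M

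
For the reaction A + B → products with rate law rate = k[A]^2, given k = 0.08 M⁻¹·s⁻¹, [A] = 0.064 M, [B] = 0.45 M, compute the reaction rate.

0.0003277 M/s

Step 1: The rate law is rate = k[A]^2
Step 2: Note that the rate does not depend on [B] (zero order in B).
Step 3: rate = 0.08 × (0.064)^2 = 0.00032768 M/s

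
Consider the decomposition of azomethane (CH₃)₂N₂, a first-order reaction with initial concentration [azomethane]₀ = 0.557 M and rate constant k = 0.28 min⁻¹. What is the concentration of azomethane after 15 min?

0.008353 M

Step 1: For a first-order reaction: [azomethane] = [azomethane]₀ × e^(-kt)
Step 2: [azomethane] = 0.557 × e^(-0.28 × 15)
Step 3: [azomethane] = 0.557 × e^(-4.2)
Step 4: [azomethane] = 0.557 × 0.0149956 = 0.008353 M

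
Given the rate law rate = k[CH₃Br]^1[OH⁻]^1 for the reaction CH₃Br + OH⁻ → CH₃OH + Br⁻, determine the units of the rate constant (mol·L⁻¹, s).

(mol·L⁻¹)⁻¹·s⁻¹

Step 1: Overall order = 1 + 1 = 2.
Step 2: rate has units mol·L⁻¹·s⁻¹; [CH₃Br]^1[OH⁻]^1 has units (mol·L⁻¹)^2.
Step 3: k = rate/([CH₃Br]^1[OH⁻]^1), so units of k = (mol·L⁻¹)^(1-2)·s⁻¹ = (mol·L⁻¹)⁻¹·s⁻¹.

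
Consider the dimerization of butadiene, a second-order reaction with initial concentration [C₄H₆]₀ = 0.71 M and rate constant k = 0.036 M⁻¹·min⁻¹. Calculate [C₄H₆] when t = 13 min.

0.5329 M

Step 1: For a second-order reaction: 1/[C₄H₆] = 1/[C₄H₆]₀ + kt
Step 2: 1/[C₄H₆] = 1/0.71 + 0.036 × 13
Step 3: 1/[C₄H₆] = 1.408 + 0.468 = 1.876
Step 4: [C₄H₆] = 1/1.876 = 0.5329 M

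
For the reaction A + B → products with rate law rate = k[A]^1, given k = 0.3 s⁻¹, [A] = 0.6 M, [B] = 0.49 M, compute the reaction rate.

0.18 M/s

Step 1: The rate law is rate = k[A]^1
Step 2: Note that the rate does not depend on [B] (zero order in B).
Step 3: rate = 0.3 × (0.6)^1 = 0.18 M/s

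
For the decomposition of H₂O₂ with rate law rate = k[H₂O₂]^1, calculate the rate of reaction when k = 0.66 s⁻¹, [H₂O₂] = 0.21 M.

0.1386 M/s

Step 1: Identify the rate law: rate = k[H₂O₂]^1
Step 2: Substitute values: rate = 0.66 × (0.21)^1
Step 3: Calculate: rate = 0.66 × 0.21 = 0.1386 M/s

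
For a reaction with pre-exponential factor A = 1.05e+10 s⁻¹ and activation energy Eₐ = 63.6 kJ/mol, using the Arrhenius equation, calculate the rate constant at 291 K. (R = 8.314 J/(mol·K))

4.02e-02 s⁻¹

Step 1: Use the Arrhenius equation: k = A × exp(-Eₐ/RT)
Step 2: Convert Eₐ to J/mol: 63.6 kJ/mol = 63600 J/mol
Step 3: Calculate the exponent: -Eₐ/(RT) = -63600/(8.314 × 291) = -26.28779
Step 4: k = 1.05e+10 × exp(-26.28779)
Step 5: k = 1.05e+10 × 3.83140e-12 = 4.0230e-02 s⁻¹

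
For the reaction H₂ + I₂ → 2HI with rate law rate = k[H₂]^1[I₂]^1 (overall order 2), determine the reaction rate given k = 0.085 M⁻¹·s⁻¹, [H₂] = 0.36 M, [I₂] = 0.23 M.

0.007038 M/s

Step 1: The rate law is rate = k[H₂]^1[I₂]^1, overall order = 1+1 = 2
Step 2: Substitute values: rate = 0.085 × (0.36)^1 × (0.23)^1
Step 3: rate = 0.085 × 0.36 × 0.23 = 0.007038 M/s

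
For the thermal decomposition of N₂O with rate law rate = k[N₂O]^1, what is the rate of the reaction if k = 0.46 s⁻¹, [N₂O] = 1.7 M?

0.782 M/s

Step 1: Identify the rate law: rate = k[N₂O]^1
Step 2: Substitute values: rate = 0.46 × (1.7)^1
Step 3: Calculate: rate = 0.46 × 1.7 = 0.782 M/s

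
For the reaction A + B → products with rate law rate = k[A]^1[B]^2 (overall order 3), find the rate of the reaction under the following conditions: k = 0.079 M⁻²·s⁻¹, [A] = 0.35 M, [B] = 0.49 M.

0.006639 M/s

Step 1: The rate law is rate = k[A]^1[B]^2, overall order = 1+2 = 3
Step 2: Substitute values: rate = 0.079 × (0.35)^1 × (0.49)^2
Step 3: rate = 0.079 × 0.35 × 0.2401 = 0.00663876 M/s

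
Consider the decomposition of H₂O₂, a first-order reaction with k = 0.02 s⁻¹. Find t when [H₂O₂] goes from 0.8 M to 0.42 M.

32.22 s

Step 1: For first-order: t = ln([H₂O₂]₀/[H₂O₂])/k
Step 2: t = ln(0.8/0.42)/0.02
Step 3: t = ln(1.905)/0.02
Step 4: t = 0.6444/0.02 = 32.22 s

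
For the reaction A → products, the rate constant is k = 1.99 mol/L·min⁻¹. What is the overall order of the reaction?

zeroth order (0)

Step 1: The units of k for an nth-order reaction are (concentration)^(1-n)·(time)⁻¹.
Step 2: Here k has units mol/L·min⁻¹, so the concentration exponent is 1.
Step 3: 1 - n = 1 ⇒ n = 0. The reaction is zeroth order.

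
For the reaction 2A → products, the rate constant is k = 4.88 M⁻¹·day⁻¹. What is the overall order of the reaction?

second order (2)

Step 1: The units of k for an nth-order reaction are (concentration)^(1-n)·(time)⁻¹.
Step 2: Here k has units M⁻¹·day⁻¹, so the concentration exponent is -1.
Step 3: 1 - n = -1 ⇒ n = 2. The reaction is second order.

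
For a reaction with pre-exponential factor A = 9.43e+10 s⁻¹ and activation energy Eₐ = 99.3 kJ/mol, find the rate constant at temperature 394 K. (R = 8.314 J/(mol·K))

6.45e-03 s⁻¹

Step 1: Use the Arrhenius equation: k = A × exp(-Eₐ/RT)
Step 2: Convert Eₐ to J/mol: 99.3 kJ/mol = 99300 J/mol
Step 3: Calculate the exponent: -Eₐ/(RT) = -99300/(8.314 × 394) = -30.31398
Step 4: k = 9.43e+10 × exp(-30.31398)
Step 5: k = 9.43e+10 × 6.83606e-14 = 6.4464e-03 s⁻¹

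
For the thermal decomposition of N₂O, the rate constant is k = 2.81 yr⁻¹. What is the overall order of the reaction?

first order (1)

Step 1: The units of k for an nth-order reaction are (concentration)^(1-n)·(time)⁻¹.
Step 2: Here k has units yr⁻¹, so the concentration exponent is 0.
Step 3: 1 - n = 0 ⇒ n = 1. The reaction is first order.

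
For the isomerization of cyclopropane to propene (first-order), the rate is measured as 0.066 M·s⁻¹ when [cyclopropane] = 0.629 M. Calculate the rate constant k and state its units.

0.1049 s⁻¹

Step 1: rate = k[cyclopropane]^1, so k = rate / [cyclopropane]^1.
Step 2: k = 0.066 / (0.629)^1 = 0.066 / 0.629.
Step 3: k = 0.1049 s⁻¹.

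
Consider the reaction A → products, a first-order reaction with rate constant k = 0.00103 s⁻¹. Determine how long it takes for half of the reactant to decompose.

673 s

Step 1: For a first-order reaction, t₁/₂ = ln(2)/k
Step 2: t₁/₂ = ln(2)/0.00103
Step 3: t₁/₂ = 0.6931/0.00103 = 673 s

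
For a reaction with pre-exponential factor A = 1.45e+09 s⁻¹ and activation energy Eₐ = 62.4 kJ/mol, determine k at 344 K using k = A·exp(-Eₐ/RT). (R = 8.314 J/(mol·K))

4.85e-01 s⁻¹

Step 1: Use the Arrhenius equation: k = A × exp(-Eₐ/RT)
Step 2: Convert Eₐ to J/mol: 62.4 kJ/mol = 62400 J/mol
Step 3: Calculate the exponent: -Eₐ/(RT) = -62400/(8.314 × 344) = -21.81806
Step 4: k = 1.45e+09 × exp(-21.81806)
Step 5: k = 1.45e+09 × 3.34608e-10 = 4.8518e-01 s⁻¹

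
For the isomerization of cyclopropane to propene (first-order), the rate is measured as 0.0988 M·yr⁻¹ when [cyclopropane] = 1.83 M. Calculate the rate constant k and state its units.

0.05399 yr⁻¹

Step 1: rate = k[cyclopropane]^1, so k = rate / [cyclopropane]^1.
Step 2: k = 0.0988 / (1.83)^1 = 0.0988 / 1.83.
Step 3: k = 0.05399 yr⁻¹.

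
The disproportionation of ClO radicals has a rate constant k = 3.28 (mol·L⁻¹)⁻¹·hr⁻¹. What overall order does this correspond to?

second order (2)

Step 1: The units of k for an nth-order reaction are (concentration)^(1-n)·(time)⁻¹.
Step 2: Here k has units (mol·L⁻¹)⁻¹·hr⁻¹, so the concentration exponent is -1.
Step 3: 1 - n = -1 ⇒ n = 2. The reaction is second order.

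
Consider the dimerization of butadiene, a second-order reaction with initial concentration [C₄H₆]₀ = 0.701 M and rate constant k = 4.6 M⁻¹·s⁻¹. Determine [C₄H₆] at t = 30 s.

0.007172 M

Step 1: For a second-order reaction: 1/[C₄H₆] = 1/[C₄H₆]₀ + kt
Step 2: 1/[C₄H₆] = 1/0.701 + 4.6 × 30
Step 3: 1/[C₄H₆] = 1.427 + 138 = 139.4
Step 4: [C₄H₆] = 1/139.4 = 0.007172 M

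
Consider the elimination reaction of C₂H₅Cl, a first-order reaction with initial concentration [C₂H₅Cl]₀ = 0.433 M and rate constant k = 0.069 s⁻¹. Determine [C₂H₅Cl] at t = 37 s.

0.03371 M

Step 1: For a first-order reaction: [C₂H₅Cl] = [C₂H₅Cl]₀ × e^(-kt)
Step 2: [C₂H₅Cl] = 0.433 × e^(-0.069 × 37)
Step 3: [C₂H₅Cl] = 0.433 × e^(-2.553)
Step 4: [C₂H₅Cl] = 0.433 × 0.0778478 = 0.03371 M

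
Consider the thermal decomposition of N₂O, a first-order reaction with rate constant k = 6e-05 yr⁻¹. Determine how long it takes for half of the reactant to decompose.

1.155e+04 yr

Step 1: For a first-order reaction, t₁/₂ = ln(2)/k
Step 2: t₁/₂ = ln(2)/6e-05
Step 3: t₁/₂ = 0.6931/6e-05 = 1.155e+04 yr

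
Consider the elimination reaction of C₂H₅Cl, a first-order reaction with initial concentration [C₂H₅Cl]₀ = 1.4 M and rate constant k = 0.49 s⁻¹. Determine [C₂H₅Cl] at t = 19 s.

0.0001267 M

Step 1: For a first-order reaction: [C₂H₅Cl] = [C₂H₅Cl]₀ × e^(-kt)
Step 2: [C₂H₅Cl] = 1.4 × e^(-0.49 × 19)
Step 3: [C₂H₅Cl] = 1.4 × e^(-9.31)
Step 4: [C₂H₅Cl] = 1.4 × 9.05145e-05 = 0.0001267 M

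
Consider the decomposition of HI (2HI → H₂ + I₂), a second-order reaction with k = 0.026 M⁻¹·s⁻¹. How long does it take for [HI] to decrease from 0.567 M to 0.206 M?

118.9 s

Step 1: For second-order: t = (1/[HI] - 1/[HI]₀)/k
Step 2: t = (1/0.206 - 1/0.567)/0.026
Step 3: t = (4.854 - 1.764)/0.026
Step 4: t = 3.091/0.026 = 118.9 s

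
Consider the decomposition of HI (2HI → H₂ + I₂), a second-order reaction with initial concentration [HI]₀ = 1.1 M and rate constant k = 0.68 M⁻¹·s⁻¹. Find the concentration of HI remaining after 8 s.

0.1575 M

Step 1: For a second-order reaction: 1/[HI] = 1/[HI]₀ + kt
Step 2: 1/[HI] = 1/1.1 + 0.68 × 8
Step 3: 1/[HI] = 0.9091 + 5.44 = 6.349
Step 4: [HI] = 1/6.349 = 0.1575 M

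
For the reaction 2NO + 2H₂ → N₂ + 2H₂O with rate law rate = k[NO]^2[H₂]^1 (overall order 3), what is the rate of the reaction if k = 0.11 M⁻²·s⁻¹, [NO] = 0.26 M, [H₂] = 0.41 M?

0.003049 M/s

Step 1: The rate law is rate = k[NO]^2[H₂]^1, overall order = 2+1 = 3
Step 2: Substitute values: rate = 0.11 × (0.26)^2 × (0.41)^1
Step 3: rate = 0.11 × 0.0676 × 0.41 = 0.00304876 M/s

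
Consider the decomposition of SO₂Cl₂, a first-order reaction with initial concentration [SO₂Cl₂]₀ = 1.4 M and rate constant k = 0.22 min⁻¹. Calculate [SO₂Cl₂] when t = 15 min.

0.05164 M

Step 1: For a first-order reaction: [SO₂Cl₂] = [SO₂Cl₂]₀ × e^(-kt)
Step 2: [SO₂Cl₂] = 1.4 × e^(-0.22 × 15)
Step 3: [SO₂Cl₂] = 1.4 × e^(-3.3)
Step 4: [SO₂Cl₂] = 1.4 × 0.0368832 = 0.05164 M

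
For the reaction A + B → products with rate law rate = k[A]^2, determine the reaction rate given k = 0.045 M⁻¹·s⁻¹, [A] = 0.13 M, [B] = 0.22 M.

0.0007605 M/s

Step 1: The rate law is rate = k[A]^2
Step 2: Note that the rate does not depend on [B] (zero order in B).
Step 3: rate = 0.045 × (0.13)^2 = 0.0007605 M/s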